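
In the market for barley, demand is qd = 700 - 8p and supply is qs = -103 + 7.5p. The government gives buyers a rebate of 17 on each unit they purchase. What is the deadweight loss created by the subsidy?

Pre-subsidy: 700 - 8p = -103 + 7.5p gives p* = 1606/31, q* = 8852/31.
With the rebate, buyers effectively pay pb = ps − 17, where ps is the price sellers receive.
Demand in terms of ps becomes qd = 700 − 8(ps − 17) = 836 - 8ps. Setting this equal to supply: 836 - 8ps = -103 + 7.5ps, so ps = 1878/31.
Buyers pay pb = 1878/31 − 17 = 1351/31; q' = -103 + 7.5·(1878/31) = 10892/31.
The subsidy expands output by 10892/31 − 8852/31 = 2040/31 past the efficient level; on those units the gap between marginal cost and willingness to pay runs from 0 up to 17.
DWL = ½ × 17 × 2040/31 = 17340/31.

Deadweight loss = 17340/31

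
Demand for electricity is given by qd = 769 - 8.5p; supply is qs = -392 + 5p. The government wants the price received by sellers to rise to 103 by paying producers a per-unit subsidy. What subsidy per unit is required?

At a seller price of 103, quantity supplied is -392 + 5·103 = 123.
Buyers absorb 123 only when they pay pb with 769 − 8.5·pb = 123, i.e. pb = 76.
s = ps − pb = 103 − 76 = 27.

Required subsidy s = 27 per unit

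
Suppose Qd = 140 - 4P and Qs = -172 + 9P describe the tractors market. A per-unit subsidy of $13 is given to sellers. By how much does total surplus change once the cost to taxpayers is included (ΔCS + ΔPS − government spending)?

Net change in total surplus = -$234

Pre-subsidy: 140 - 4P = -172 + 9P gives P* = 24, Q* = 44.
With the subsidy, sellers receive Ps = Pb + 13 for each unit, where Pb is the price buyers pay.
Supply in terms of Pb becomes Qs = -172 + 9(Pb + 13) = -55 + 9Pb. Setting this equal to demand: 140 - 4Pb = -55 + 9Pb, so Pb = 15.
Sellers receive Ps = 15 + 13 = 28; Q' = 140 − 4·15 = 80.
ΔCS = ½(44 + 80)(24 − 15) = 558; ΔPS = ½(44 + 80)(28 − 24) = 248.
Government spending = 13 × 80 = 1040.
Net change = 558 + 248 − 1040 = -234. The loss equals the DWL triangle ½·13·36.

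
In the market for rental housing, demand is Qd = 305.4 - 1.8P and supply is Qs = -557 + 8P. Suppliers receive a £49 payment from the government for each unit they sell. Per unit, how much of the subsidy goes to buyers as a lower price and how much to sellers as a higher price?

Pre-subsidy: 305.4 - 1.8P = -557 + 8P gives P* = 88, Q* = 147.
With the subsidy, sellers receive Ps = Pb + 49 for each unit, where Pb is the price buyers pay.
Supply in terms of Pb becomes Qs = -557 + 8(Pb + 49) = -165 + 8Pb. Setting this equal to demand: 305.4 - 1.8Pb = -165 + 8Pb, so Pb = 48.
Sellers receive Ps = 48 + 49 = 97; Q' = 305.4 − 1.8·48 = 219.
Buyers' price falls by P* − Pb = 88 − 48 = 40; sellers' price rises by Ps − P* = 97 − 88 = 9.

Buyers gain £40 per unit; sellers gain £9 per unit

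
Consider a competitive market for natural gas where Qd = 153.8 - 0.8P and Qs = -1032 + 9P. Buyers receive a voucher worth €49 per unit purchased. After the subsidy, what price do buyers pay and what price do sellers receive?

Buyers pay €76; sellers receive €125

Pre-subsidy: 153.8 - 0.8P = -1032 + 9P gives P* = 121, Q* = 57.
With the rebate, buyers effectively pay Pb = Ps − 49, where Ps is the price sellers receive.
Demand in terms of Ps becomes Qd = 153.8 − 0.8(Ps − 49) = 193 - 0.8Ps. Setting this equal to supply: 193 - 0.8Ps = -1032 + 9Ps, so Ps = 125.
Buyers pay Pb = 125 − 49 = 76; Q' = -1032 + 9·125 = 93.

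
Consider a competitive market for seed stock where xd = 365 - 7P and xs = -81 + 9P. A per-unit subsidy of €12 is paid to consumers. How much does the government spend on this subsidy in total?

Pre-subsidy: 365 - 7P = -81 + 9P gives P* = 27.875, x* = 169.875.
With the rebate, buyers effectively pay Pb = Ps − 12, where Ps is the price sellers receive.
Demand in terms of Ps becomes xd = 365 − 7(Ps − 12) = 449 - 7Ps. Setting this equal to supply: 449 - 7Ps = -81 + 9Ps, so Ps = 33.125.
Buyers pay Pb = 33.125 − 12 = 21.125; x' = -81 + 9·33.125 = 217.125.
Government outlay = subsidy × quantity = 12 × 217.125 = 2605.5.

Government cost = €2605.5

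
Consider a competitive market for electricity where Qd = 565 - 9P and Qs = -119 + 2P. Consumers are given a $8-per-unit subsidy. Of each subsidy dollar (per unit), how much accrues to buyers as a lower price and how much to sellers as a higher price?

Buyers gain 16/11 per unit; sellers gain 72/11 per unit

Pre-subsidy: 565 - 9P = -119 + 2P gives P* = 684/11, Q* = 59/11.
With the rebate, buyers effectively pay Pb = Ps − 8, where Ps is the price sellers receive.
Demand in terms of Ps becomes Qd = 565 − 9(Ps − 8) = 637 - 9Ps. Setting this equal to supply: 637 - 9Ps = -119 + 2Ps, so Ps = 756/11.
Buyers pay Pb = 756/11 − 8 = 668/11; Q' = -119 + 2·(756/11) = 203/11.
Buyers' price falls by P* − Pb = 684/11 − 668/11 = 16/11; sellers' price rises by Ps − P* = 756/11 − 684/11 = 72/11.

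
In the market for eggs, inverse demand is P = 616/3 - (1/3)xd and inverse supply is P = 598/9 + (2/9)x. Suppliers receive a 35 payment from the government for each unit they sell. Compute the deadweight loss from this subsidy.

Deadweight loss = 1102.5

Pre-subsidy: 616/3 - (1/3)x = 598/9 + (2/9)x gives x* = 250 and P* = 122.
With the subsidy, sellers receive Ps = Pb + 35 for each unit, where Pb is the price buyers pay.
On the curves, Pb = 616/3 - (1/3)x and Ps = 598/9 + (2/9)x; the wedge Ps − Pb = 35 gives 598/9 + (2/9)x − (616/3 - (1/3)x) = 35, so x' = 313.
Then Pb = 616/3 − (1/3)·313 = 101 and Ps = 598/9 + (2/9)·313 = 136.
The subsidy expands output by 313 − 250 = 63 past the efficient level; on those units the gap between marginal cost and willingness to pay runs from 0 up to 35.
DWL = ½ × 35 × 63 = 1102.5.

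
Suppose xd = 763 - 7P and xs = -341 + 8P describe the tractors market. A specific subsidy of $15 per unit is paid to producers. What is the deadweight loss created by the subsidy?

Pre-subsidy: 763 - 7P = -341 + 8P gives P* = 73.6, x* = 247.8.
With the subsidy, sellers receive Ps = Pb + 15 for each unit, where Pb is the price buyers pay.
Supply in terms of Pb becomes xs = -341 + 8(Pb + 15) = -221 + 8Pb. Setting this equal to demand: 763 - 7Pb = -221 + 8Pb, so Pb = 65.6.
Sellers receive Ps = 65.6 + 15 = 80.6; x' = 763 − 7·65.6 = 303.8.
The subsidy expands output by 303.8 − 247.8 = 56 past the efficient level; on those units the gap between marginal cost and willingness to pay runs from 0 up to 15.
DWL = ½ × 15 × 56 = 420.

Deadweight loss = $420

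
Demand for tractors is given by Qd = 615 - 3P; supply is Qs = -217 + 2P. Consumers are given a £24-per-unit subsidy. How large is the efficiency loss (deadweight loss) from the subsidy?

Deadweight loss = £345.6

Pre-subsidy: 615 - 3P = -217 + 2P gives P* = 166.4, Q* = 115.8.
With the rebate, buyers effectively pay Pb = Ps − 24, where Ps is the price sellers receive.
Demand in terms of Ps becomes Qd = 615 − 3(Ps − 24) = 687 - 3Ps. Setting this equal to supply: 687 - 3Ps = -217 + 2Ps, so Ps = 180.8.
Buyers pay Pb = 180.8 − 24 = 156.8; Q' = -217 + 2·180.8 = 144.6.
The subsidy expands output by 144.6 − 115.8 = 28.8 past the efficient level; on those units the gap between marginal cost and willingness to pay runs from 0 up to 24.
DWL = ½ × 24 × 28.8 = 345.6.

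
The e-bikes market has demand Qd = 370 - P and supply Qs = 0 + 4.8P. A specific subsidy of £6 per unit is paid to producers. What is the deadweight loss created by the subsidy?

Deadweight loss = 432/29

Pre-subsidy: 370 - P = 0 + 4.8P gives P* = 1850/29, Q* = 8880/29.
With the subsidy, sellers receive Ps = Pb + 6 for each unit, where Pb is the price buyers pay.
Supply in terms of Pb becomes Qs = 0 + 4.8(Pb + 6) = 28.8 + 4.8Pb. Setting this equal to demand: 370 - Pb = 28.8 + 4.8Pb, so Pb = 1706/29.
Sellers receive Ps = 1706/29 + 6 = 1880/29; Q' = 370 − 1·(1706/29) = 9024/29.
The subsidy expands output by 9024/29 − 8880/29 = 144/29 past the efficient level; on those units the gap between marginal cost and willingness to pay runs from 0 up to 6.
DWL = ½ × 6 × 144/29 = 432/29.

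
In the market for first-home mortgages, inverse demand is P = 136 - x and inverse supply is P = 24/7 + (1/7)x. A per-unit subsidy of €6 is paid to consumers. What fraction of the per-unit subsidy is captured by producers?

Producer share = 0.125

Pre-subsidy: 136 - x = 24/7 + (1/7)x gives x* = 116 and P* = 20.
With the rebate, buyers effectively pay Pb = Ps − 6, where Ps is the price sellers receive.
On the curves, Pb = 136 - x and Ps = 24/7 + (1/7)x; the wedge Ps − Pb = 6 gives 24/7 + (1/7)x − (136 - x) = 6, so x' = 121.25.
Then Pb = 136 − 1·121.25 = 14.75 and Ps = 24/7 + (1/7)·121.25 = 20.75.
Buyers' price falls by P* − Pb = 20 − 14.75 = 5.25; sellers' price rises by Ps − P* = 20.75 − 20 = 0.75.
So producers capture 0.75/6 = 0.125 of each unit of subsidy.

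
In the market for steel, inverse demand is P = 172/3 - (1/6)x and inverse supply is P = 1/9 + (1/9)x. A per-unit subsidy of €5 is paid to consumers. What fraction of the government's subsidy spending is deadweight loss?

DWL / government spending = 9/224

Pre-subsidy: 172/3 - (1/6)x = 1/9 + (1/9)x gives x* = 206 and P* = 23.
With the rebate, buyers effectively pay Pb = Ps − 5, where Ps is the price sellers receive.
On the curves, Pb = 172/3 - (1/6)x and Ps = 1/9 + (1/9)x; the wedge Ps − Pb = 5 gives 1/9 + (1/9)x − (172/3 - (1/6)x) = 5, so x' = 224.
Then Pb = 172/3 − (1/6)·224 = 20 and Ps = 1/9 + (1/9)·224 = 25.
ΔCS = ½(206 + 224)(23 − 20) = 645; ΔPS = ½(206 + 224)(25 − 23) = 430.
Government spending = 5 × 224 = 1120.
DWL = ½ × 5 × (224 − 206) = 45; fraction = 45 / 1120 = 9/224.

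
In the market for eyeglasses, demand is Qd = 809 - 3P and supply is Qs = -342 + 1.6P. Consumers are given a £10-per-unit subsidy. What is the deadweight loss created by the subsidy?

Pre-subsidy: 809 - 3P = -342 + 1.6P gives P* = 5755/23, Q* = 1342/23.
With the rebate, buyers effectively pay Pb = Ps − 10, where Ps is the price sellers receive.
Demand in terms of Ps becomes Qd = 809 − 3(Ps − 10) = 839 - 3Ps. Setting this equal to supply: 839 - 3Ps = -342 + 1.6Ps, so Ps = 5905/23.
Buyers pay Pb = 5905/23 − 10 = 5675/23; Q' = -342 + 1.6·(5905/23) = 1582/23.
The subsidy expands output by 1582/23 − 1342/23 = 240/23 past the efficient level; on those units the gap between marginal cost and willingness to pay runs from 0 up to 10.
DWL = ½ × 10 × 240/23 = 1200/23.

Deadweight loss = 1200/23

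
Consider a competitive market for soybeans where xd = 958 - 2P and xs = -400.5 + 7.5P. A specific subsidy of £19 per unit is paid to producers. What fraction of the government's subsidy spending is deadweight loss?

DWL / government spending = 5/234

Pre-subsidy: 958 - 2P = -400.5 + 7.5P gives P* = 143, x* = 672.
With the subsidy, sellers receive Ps = Pb + 19 for each unit, where Pb is the price buyers pay.
Supply in terms of Pb becomes xs = -400.5 + 7.5(Pb + 19) = -258 + 7.5Pb. Setting this equal to demand: 958 - 2Pb = -258 + 7.5Pb, so Pb = 128.
Sellers receive Ps = 128 + 19 = 147; x' = 958 − 2·128 = 702.
ΔCS = ½(672 + 702)(143 − 128) = 10305; ΔPS = ½(672 + 702)(147 − 143) = 2748.
Government spending = 19 × 702 = 13338.
DWL = ½ × 19 × (702 − 672) = 285; fraction = 285 / 13338 = 5/234.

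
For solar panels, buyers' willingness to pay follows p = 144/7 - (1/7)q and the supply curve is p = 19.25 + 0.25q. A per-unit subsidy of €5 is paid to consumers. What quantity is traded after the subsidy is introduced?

Pre-subsidy: 144/7 - (1/7)q = 19.25 + 0.25q gives q* = 37/11 and p* = 221/11.
With the rebate, buyers effectively pay pb = ps − 5, where ps is the price sellers receive.
On the curves, pb = 144/7 - (1/7)q and ps = 19.25 + 0.25q; the wedge ps − pb = 5 gives 19.25 + 0.25q − (144/7 - (1/7)q) = 5, so q' = 177/11.
Then pb = 144/7 − (1/7)·(177/11) = 201/11 and ps = 19.25 + 0.25·(177/11) = 256/11.

q' = 177/11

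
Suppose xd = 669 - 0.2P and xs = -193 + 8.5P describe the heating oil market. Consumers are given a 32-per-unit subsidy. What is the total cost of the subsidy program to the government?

Government cost = 1824736/87

Pre-subsidy: 669 - 0.2P = -193 + 8.5P gives P* = 8620/87, x* = 56479/87.
With the rebate, buyers effectively pay Pb = Ps − 32, where Ps is the price sellers receive.
Demand in terms of Ps becomes xd = 669 − 0.2(Ps − 32) = 675.4 - 0.2Ps. Setting this equal to supply: 675.4 - 0.2Ps = -193 + 8.5Ps, so Ps = 8684/87.
Buyers pay Pb = 8684/87 − 32 = 5900/87; x' = -193 + 8.5·(8684/87) = 57023/87.
Government outlay = subsidy × quantity = 32 × 57023/87 = 1824736/87.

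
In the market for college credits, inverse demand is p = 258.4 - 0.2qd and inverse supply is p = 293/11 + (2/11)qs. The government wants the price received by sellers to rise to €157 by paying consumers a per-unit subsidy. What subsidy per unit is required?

At a seller price of 157, quantity supplied is -146.5 + 5.5·157 = 717.
Buyers absorb 717 only when they pay pb = 258.4 − 0.2·717 = 115.
s = ps − pb = 157 − 115 = 42.

Required subsidy s = €42 per unit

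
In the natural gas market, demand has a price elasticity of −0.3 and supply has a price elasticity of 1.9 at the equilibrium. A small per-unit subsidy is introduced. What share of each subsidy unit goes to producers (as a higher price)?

For a small subsidy around the equilibrium, the benefit split depends on the relative slopes, which at a point are proportional to the elasticities.
Buyer share = εs/(εs + |εd|) = 1.9/(1.9 + 0.3) = 19/22; seller share = |εd|/(εs + |εd|) = 3/22.
So producers capture 3/22 of the subsidy.

Producer share = 3/22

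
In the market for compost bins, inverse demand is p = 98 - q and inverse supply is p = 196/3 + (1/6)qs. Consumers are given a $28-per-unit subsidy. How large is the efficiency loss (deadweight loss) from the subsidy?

Pre-subsidy: 98 - q = 196/3 + (1/6)q gives q* = 28 and p* = 70.
With the rebate, buyers effectively pay pb = ps − 28, where ps is the price sellers receive.
On the curves, pb = 98 - q and ps = 196/3 + (1/6)q; the wedge ps − pb = 28 gives 196/3 + (1/6)q − (98 - q) = 28, so q' = 52.
Then pb = 98 − 1·52 = 46 and ps = 196/3 + (1/6)·52 = 74.
The subsidy expands output by 52 − 28 = 24 past the efficient level; on those units the gap between marginal cost and willingness to pay runs from 0 up to 28.
DWL = ½ × 28 × 24 = 336.

Deadweight loss = $336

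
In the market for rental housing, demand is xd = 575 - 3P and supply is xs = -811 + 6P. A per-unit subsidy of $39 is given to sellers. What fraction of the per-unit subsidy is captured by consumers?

Pre-subsidy: 575 - 3P = -811 + 6P gives P* = 154, x* = 113.
With the subsidy, sellers receive Ps = Pb + 39 for each unit, where Pb is the price buyers pay.
Supply in terms of Pb becomes xs = -811 + 6(Pb + 39) = -577 + 6Pb. Setting this equal to demand: 575 - 3Pb = -577 + 6Pb, so Pb = 128.
Sellers receive Ps = 128 + 39 = 167; x' = 575 − 3·128 = 191.
Buyers' price falls by P* − Pb = 154 − 128 = 26; sellers' price rises by Ps − P* = 167 − 154 = 13.
So consumers capture 26/39 = 2/3 of each unit of subsidy.

Consumer share = 2/3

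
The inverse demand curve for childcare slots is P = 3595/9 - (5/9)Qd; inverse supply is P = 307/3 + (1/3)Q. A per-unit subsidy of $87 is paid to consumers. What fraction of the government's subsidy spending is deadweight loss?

DWL / government spending = 783/6914

Pre-subsidy: 3595/9 - (5/9)Q = 307/3 + (1/3)Q gives Q* = 334.25 and P* = 213.75.
With the rebate, buyers effectively pay Pb = Ps − 87, where Ps is the price sellers receive.
On the curves, Pb = 3595/9 - (5/9)Q and Ps = 307/3 + (1/3)Q; the wedge Ps − Pb = 87 gives 307/3 + (1/3)Q − (3595/9 - (5/9)Q) = 87, so Q' = 432.125.
Then Pb = 3595/9 − (5/9)·432.125 = 159.375 and Ps = 307/3 + (1/3)·432.125 = 246.375.
ΔCS = ½(334.25 + 432.125)(213.75 − 159.375) = 20835.8203125; ΔPS = ½(334.25 + 432.125)(246.375 − 213.75) = 12501.4921875.
Government spending = 87 × 432.125 = 37594.875.
DWL = ½ × 87 × (432.125 − 334.25) = 4257.5625; fraction = 4257.5625 / 37594.875 = 783/6914.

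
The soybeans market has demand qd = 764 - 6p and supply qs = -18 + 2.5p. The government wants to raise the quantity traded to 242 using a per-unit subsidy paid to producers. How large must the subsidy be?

At q = 242, invert demand for the buyer price: pb = (764 − 242)/6 = 87; invert supply for the seller price: ps = (242 − (-18))/2.5 = 104.
The subsidy must fill the gap: s = ps − pb = 104 − 87 = 17.

Required subsidy s = 17 per unit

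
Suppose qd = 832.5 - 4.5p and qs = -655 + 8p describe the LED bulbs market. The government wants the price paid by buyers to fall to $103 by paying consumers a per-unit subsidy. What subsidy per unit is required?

At a buyer price of 103, quantity demanded is 832.5 − 4.5·103 = 369.
Sellers supply 369 only when they receive ps with -655 + 8·ps = 369, i.e. ps = 128.
s = ps − pb = 128 − 103 = 25.

Required subsidy s = $25 per unit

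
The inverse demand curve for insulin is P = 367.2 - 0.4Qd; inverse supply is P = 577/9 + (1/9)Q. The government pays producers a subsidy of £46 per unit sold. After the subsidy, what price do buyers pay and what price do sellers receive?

Buyers pay £94; sellers receive £140

Pre-subsidy: 367.2 - 0.4Q = 577/9 + (1/9)Q gives Q* = 593 and P* = 130.
With the subsidy, sellers receive Ps = Pb + 46 for each unit, where Pb is the price buyers pay.
On the curves, Pb = 367.2 - 0.4Q and Ps = 577/9 + (1/9)Q; the wedge Ps − Pb = 46 gives 577/9 + (1/9)Q − (367.2 - 0.4Q) = 46, so Q' = 683.
Then Pb = 367.2 − 0.4·683 = 94 and Ps = 577/9 + (1/9)·683 = 140.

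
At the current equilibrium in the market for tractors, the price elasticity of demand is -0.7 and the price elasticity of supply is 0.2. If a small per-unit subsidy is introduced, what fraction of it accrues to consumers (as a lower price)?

For a small subsidy around the equilibrium, the benefit split depends on the relative slopes, which at a point are proportional to the elasticities.
Buyer share = εs/(εs + |εd|) = 0.2/(0.2 + 0.7) = 2/9; seller share = |εd|/(εs + |εd|) = 7/9.

Consumer share = 2/9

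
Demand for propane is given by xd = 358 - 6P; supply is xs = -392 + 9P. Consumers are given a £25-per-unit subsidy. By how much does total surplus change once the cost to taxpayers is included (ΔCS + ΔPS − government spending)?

Net change in total surplus = -£1125

Pre-subsidy: 358 - 6P = -392 + 9P gives P* = 50, x* = 58.
With the rebate, buyers effectively pay Pb = Ps − 25, where Ps is the price sellers receive.
Demand in terms of Ps becomes xd = 358 − 6(Ps − 25) = 508 - 6Ps. Setting this equal to supply: 508 - 6Ps = -392 + 9Ps, so Ps = 60.
Buyers pay Pb = 60 − 25 = 35; x' = -392 + 9·60 = 148.
ΔCS = ½(58 + 148)(50 − 35) = 1545; ΔPS = ½(58 + 148)(60 − 50) = 1030.
Government spending = 25 × 148 = 3700.
Net change = 1545 + 1030 − 3700 = -1125. The loss equals the DWL triangle ½·25·90.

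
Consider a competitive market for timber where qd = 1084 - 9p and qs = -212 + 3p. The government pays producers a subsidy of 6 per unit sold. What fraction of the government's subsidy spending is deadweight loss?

Pre-subsidy: 1084 - 9p = -212 + 3p gives p* = 108, q* = 112.
With the subsidy, sellers receive ps = pb + 6 for each unit, where pb is the price buyers pay.
Supply in terms of pb becomes qs = -212 + 3(pb + 6) = -194 + 3pb. Setting this equal to demand: 1084 - 9pb = -194 + 3pb, so pb = 106.5.
Sellers receive ps = 106.5 + 6 = 112.5; q' = 1084 − 9·106.5 = 125.5.
ΔCS = ½(112 + 125.5)(108 − 106.5) = 178.125; ΔPS = ½(112 + 125.5)(112.5 − 108) = 534.375.
Government spending = 6 × 125.5 = 753.
DWL = ½ × 6 × (125.5 − 112) = 40.5; fraction = 40.5 / 753 = 27/502.

DWL / government spending = 27/502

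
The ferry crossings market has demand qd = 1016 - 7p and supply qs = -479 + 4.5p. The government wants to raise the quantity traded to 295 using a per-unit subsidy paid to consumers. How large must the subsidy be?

Required subsidy s = 69 per unit

At q = 295, invert demand for the buyer price: pb = (1016 − 295)/7 = 103; invert supply for the seller price: ps = (295 − (-479))/4.5 = 172.
The subsidy must fill the gap: s = ps − pb = 172 − 103 = 69.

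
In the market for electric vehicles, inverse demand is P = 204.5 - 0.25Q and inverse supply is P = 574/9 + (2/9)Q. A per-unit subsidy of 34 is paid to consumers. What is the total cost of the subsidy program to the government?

Government cost = 12580

Pre-subsidy: 204.5 - 0.25Q = 574/9 + (2/9)Q gives Q* = 298 and P* = 130.
With the rebate, buyers effectively pay Pb = Ps − 34, where Ps is the price sellers receive.
On the curves, Pb = 204.5 - 0.25Q and Ps = 574/9 + (2/9)Q; the wedge Ps − Pb = 34 gives 574/9 + (2/9)Q − (204.5 - 0.25Q) = 34, so Q' = 370.
Then Pb = 204.5 − 0.25·370 = 112 and Ps = 574/9 + (2/9)·370 = 146.
Government outlay = subsidy × quantity = 34 × 370 = 12580.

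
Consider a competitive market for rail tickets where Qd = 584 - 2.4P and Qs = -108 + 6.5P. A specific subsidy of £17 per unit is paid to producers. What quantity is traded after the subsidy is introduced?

Pre-subsidy: 584 - 2.4P = -108 + 6.5P gives P* = 6920/89, Q* = 35368/89.
With the subsidy, sellers receive Ps = Pb + 17 for each unit, where Pb is the price buyers pay.
Supply in terms of Pb becomes Qs = -108 + 6.5(Pb + 17) = 2.5 + 6.5Pb. Setting this equal to demand: 584 - 2.4Pb = 2.5 + 6.5Pb, so Pb = 5815/89.
Sellers receive Ps = 5815/89 + 17 = 7328/89; Q' = 584 − 2.4·(5815/89) = 38020/89.

Q' = 38020/89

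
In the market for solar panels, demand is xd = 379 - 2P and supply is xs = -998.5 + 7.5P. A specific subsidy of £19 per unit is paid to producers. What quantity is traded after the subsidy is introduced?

x' = 119

Pre-subsidy: 379 - 2P = -998.5 + 7.5P gives P* = 145, x* = 89.
With the subsidy, sellers receive Ps = Pb + 19 for each unit, where Pb is the price buyers pay.
Supply in terms of Pb becomes xs = -998.5 + 7.5(Pb + 19) = -856 + 7.5Pb. Setting this equal to demand: 379 - 2Pb = -856 + 7.5Pb, so Pb = 130.
Sellers receive Ps = 130 + 19 = 149; x' = 379 − 2·130 = 119.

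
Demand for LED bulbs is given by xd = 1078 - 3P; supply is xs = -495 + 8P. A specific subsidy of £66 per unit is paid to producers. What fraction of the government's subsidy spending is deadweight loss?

Pre-subsidy: 1078 - 3P = -495 + 8P gives P* = 143, x* = 649.
With the subsidy, sellers receive Ps = Pb + 66 for each unit, where Pb is the price buyers pay.
Supply in terms of Pb becomes xs = -495 + 8(Pb + 66) = 33 + 8Pb. Setting this equal to demand: 1078 - 3Pb = 33 + 8Pb, so Pb = 95.
Sellers receive Ps = 95 + 66 = 161; x' = 1078 − 3·95 = 793.
ΔCS = ½(649 + 793)(143 − 95) = 34608; ΔPS = ½(649 + 793)(161 − 143) = 12978.
Government spending = 66 × 793 = 52338.
DWL = ½ × 66 × (793 − 649) = 4752; fraction = 4752 / 52338 = 72/793.

DWL / government spending = 72/793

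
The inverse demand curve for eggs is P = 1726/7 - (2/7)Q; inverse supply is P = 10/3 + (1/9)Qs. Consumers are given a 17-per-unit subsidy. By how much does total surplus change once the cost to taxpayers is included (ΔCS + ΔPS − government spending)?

Net change in total surplus = -364.14

Pre-subsidy: 1726/7 - (2/7)Q = 10/3 + (1/9)Q gives Q* = 612.96 and P* = 71.44.
With the rebate, buyers effectively pay Pb = Ps − 17, where Ps is the price sellers receive.
On the curves, Pb = 1726/7 - (2/7)Q and Ps = 10/3 + (1/9)Q; the wedge Ps − Pb = 17 gives 10/3 + (1/9)Q − (1726/7 - (2/7)Q) = 17, so Q' = 655.8.
Then Pb = 1726/7 − (2/7)·655.8 = 59.2 and Ps = 10/3 + (1/9)·655.8 = 76.2.
ΔCS = ½(612.96 + 655.8)(71.44 − 59.2) = 7764.8112; ΔPS = ½(612.96 + 655.8)(76.2 − 71.44) = 3019.6488.
Government spending = 17 × 655.8 = 11148.6.
Net change = 7764.8112 + 3019.6488 − 11148.6 = -364.14. The loss equals the DWL triangle ½·17·42.84.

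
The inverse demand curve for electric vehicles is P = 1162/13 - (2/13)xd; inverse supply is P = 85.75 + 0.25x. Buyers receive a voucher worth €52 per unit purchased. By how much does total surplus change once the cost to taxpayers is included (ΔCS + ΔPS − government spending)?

Net change in total surplus = -70304/21

Pre-subsidy: 1162/13 - (2/13)x = 85.75 + 0.25x gives x* = 9 and P* = 88.
With the rebate, buyers effectively pay Pb = Ps − 52, where Ps is the price sellers receive.
On the curves, Pb = 1162/13 - (2/13)x and Ps = 85.75 + 0.25x; the wedge Ps − Pb = 52 gives 85.75 + 0.25x − (1162/13 - (2/13)x) = 52, so x' = 2893/21.
Then Pb = 1162/13 − (2/13)·(2893/21) = 1432/21 and Ps = 85.75 + 0.25·(2893/21) = 2524/21.
ΔCS = ½(9 + 2893/21)(88 − 1432/21) = 641056/441; ΔPS = ½(9 + 2893/21)(2524/21 − 88) = 1041716/441.
Government spending = 52 × 2893/21 = 150436/21.
Net change = 641056/441 + 1041716/441 − 150436/21 = -70304/21. The loss equals the DWL triangle ½·52·2704/21.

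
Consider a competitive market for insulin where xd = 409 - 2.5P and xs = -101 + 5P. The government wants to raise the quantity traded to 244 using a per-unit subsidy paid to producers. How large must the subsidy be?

Required subsidy s = 3 per unit

At x = 244, invert demand for the buyer price: Pb = (409 − 244)/2.5 = 66; invert supply for the seller price: Ps = (244 − (-101))/5 = 69.
The subsidy must fill the gap: s = Ps − Pb = 69 − 66 = 3.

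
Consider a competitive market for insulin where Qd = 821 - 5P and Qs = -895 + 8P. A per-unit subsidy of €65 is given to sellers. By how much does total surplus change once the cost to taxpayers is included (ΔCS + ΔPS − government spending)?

Pre-subsidy: 821 - 5P = -895 + 8P gives P* = 132, Q* = 161.
With the subsidy, sellers receive Ps = Pb + 65 for each unit, where Pb is the price buyers pay.
Supply in terms of Pb becomes Qs = -895 + 8(Pb + 65) = -375 + 8Pb. Setting this equal to demand: 821 - 5Pb = -375 + 8Pb, so Pb = 92.
Sellers receive Ps = 92 + 65 = 157; Q' = 821 − 5·92 = 361.
ΔCS = ½(161 + 361)(132 − 92) = 10440; ΔPS = ½(161 + 361)(157 − 132) = 6525.
Government spending = 65 × 361 = 23465.
Net change = 10440 + 6525 − 23465 = -6500. The loss equals the DWL triangle ½·65·200.

Net change in total surplus = -€6500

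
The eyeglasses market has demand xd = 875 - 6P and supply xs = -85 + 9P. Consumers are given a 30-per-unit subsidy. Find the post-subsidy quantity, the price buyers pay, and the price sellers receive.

Pre-subsidy: 875 - 6P = -85 + 9P gives P* = 64, x* = 491.
With the rebate, buyers effectively pay Pb = Ps − 30, where Ps is the price sellers receive.
Demand in terms of Ps becomes xd = 875 − 6(Ps − 30) = 1055 - 6Ps. Setting this equal to supply: 1055 - 6Ps = -85 + 9Ps, so Ps = 76.
Buyers pay Pb = 76 − 30 = 46; x' = -85 + 9·76 = 599.

x' = 599; buyers pay 46; sellers receive 76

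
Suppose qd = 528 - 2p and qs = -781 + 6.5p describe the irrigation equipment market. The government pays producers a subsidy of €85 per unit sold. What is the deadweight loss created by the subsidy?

Deadweight loss = €5525

Pre-subsidy: 528 - 2p = -781 + 6.5p gives p* = 154, q* = 220.
With the subsidy, sellers receive ps = pb + 85 for each unit, where pb is the price buyers pay.
Supply in terms of pb becomes qs = -781 + 6.5(pb + 85) = -228.5 + 6.5pb. Setting this equal to demand: 528 - 2pb = -228.5 + 6.5pb, so pb = 89.
Sellers receive ps = 89 + 85 = 174; q' = 528 − 2·89 = 350.
The subsidy expands output by 350 − 220 = 130 past the efficient level; on those units the gap between marginal cost and willingness to pay runs from 0 up to 85.
DWL = ½ × 85 × 130 = 5525.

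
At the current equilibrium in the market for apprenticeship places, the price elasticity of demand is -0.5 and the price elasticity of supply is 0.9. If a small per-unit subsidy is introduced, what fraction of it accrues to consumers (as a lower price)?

Consumer share = 9/14

For a small subsidy around the equilibrium, the benefit split depends on the relative slopes, which at a point are proportional to the elasticities.
Buyer share = εs/(εs + |εd|) = 0.9/(0.9 + 0.5) = 9/14; seller share = |εd|/(εs + |εd|) = 5/14.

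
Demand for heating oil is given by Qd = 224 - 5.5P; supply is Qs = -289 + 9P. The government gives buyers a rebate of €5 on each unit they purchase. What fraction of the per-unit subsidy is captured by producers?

Producer share = 11/29

Pre-subsidy: 224 - 5.5P = -289 + 9P gives P* = 1026/29, Q* = 853/29.
With the rebate, buyers effectively pay Pb = Ps − 5, where Ps is the price sellers receive.
Demand in terms of Ps becomes Qd = 224 − 5.5(Ps − 5) = 251.5 - 5.5Ps. Setting this equal to supply: 251.5 - 5.5Ps = -289 + 9Ps, so Ps = 1081/29.
Buyers pay Pb = 1081/29 − 5 = 936/29; Q' = -289 + 9·(1081/29) = 1348/29.
Buyers' price falls by P* − Pb = 1026/29 − 936/29 = 90/29; sellers' price rises by Ps − P* = 1081/29 − 1026/29 = 55/29.
So producers capture (55/29)/5 = 11/29 of each unit of subsidy.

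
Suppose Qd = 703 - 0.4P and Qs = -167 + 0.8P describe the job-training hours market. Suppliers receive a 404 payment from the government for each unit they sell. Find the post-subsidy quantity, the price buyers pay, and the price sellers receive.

Q' = 7811/15; buyers pay 1367/3; sellers receive 2579/3

Pre-subsidy: 703 - 0.4P = -167 + 0.8P gives P* = 725, Q* = 413.
With the subsidy, sellers receive Ps = Pb + 404 for each unit, where Pb is the price buyers pay.
Supply in terms of Pb becomes Qs = -167 + 0.8(Pb + 404) = 156.2 + 0.8Pb. Setting this equal to demand: 703 - 0.4Pb = 156.2 + 0.8Pb, so Pb = 1367/3.
Sellers receive Ps = 1367/3 + 404 = 2579/3; Q' = 703 − 0.4·(1367/3) = 7811/15.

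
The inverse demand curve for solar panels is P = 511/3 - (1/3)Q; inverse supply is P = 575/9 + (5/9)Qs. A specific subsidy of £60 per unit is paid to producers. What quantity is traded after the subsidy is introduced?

Q' = 187.25

Pre-subsidy: 511/3 - (1/3)Q = 575/9 + (5/9)Q gives Q* = 119.75 and P* = 1565/12.
With the subsidy, sellers receive Ps = Pb + 60 for each unit, where Pb is the price buyers pay.
On the curves, Pb = 511/3 - (1/3)Q and Ps = 575/9 + (5/9)Q; the wedge Ps − Pb = 60 gives 575/9 + (5/9)Q − (511/3 - (1/3)Q) = 60, so Q' = 187.25.
Then Pb = 511/3 − (1/3)·187.25 = 1295/12 and Ps = 575/9 + (5/9)·187.25 = 2015/12.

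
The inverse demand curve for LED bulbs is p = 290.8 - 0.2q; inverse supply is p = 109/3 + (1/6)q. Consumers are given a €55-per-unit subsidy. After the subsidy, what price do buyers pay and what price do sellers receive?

Buyers pay €122; sellers receive €177

Pre-subsidy: 290.8 - 0.2q = 109/3 + (1/6)q gives q* = 694 and p* = 152.
With the rebate, buyers effectively pay pb = ps − 55, where ps is the price sellers receive.
On the curves, pb = 290.8 - 0.2q and ps = 109/3 + (1/6)q; the wedge ps − pb = 55 gives 109/3 + (1/6)q − (290.8 - 0.2q) = 55, so q' = 844.
Then pb = 290.8 − 0.2·844 = 122 and ps = 109/3 + (1/6)·844 = 177.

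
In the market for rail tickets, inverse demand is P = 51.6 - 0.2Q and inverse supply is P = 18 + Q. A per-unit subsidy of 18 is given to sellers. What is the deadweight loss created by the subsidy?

Deadweight loss = 135

Pre-subsidy: 51.6 - 0.2Q = 18 + Q gives Q* = 28 and P* = 46.
With the subsidy, sellers receive Ps = Pb + 18 for each unit, where Pb is the price buyers pay.
On the curves, Pb = 51.6 - 0.2Q and Ps = 18 + Q; the wedge Ps − Pb = 18 gives 18 + Q − (51.6 - 0.2Q) = 18, so Q' = 43.
Then Pb = 51.6 − 0.2·43 = 43 and Ps = 18 + 1·43 = 61.
The subsidy expands output by 43 − 28 = 15 past the efficient level; on those units the gap between marginal cost and willingness to pay runs from 0 up to 18.
DWL = ½ × 18 × 15 = 135.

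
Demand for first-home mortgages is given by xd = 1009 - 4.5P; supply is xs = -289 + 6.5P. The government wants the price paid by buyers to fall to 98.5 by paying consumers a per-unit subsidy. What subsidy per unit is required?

Required subsidy s = 33 per unit

At a buyer price of 98.5, quantity demanded is 1009 − 4.5·98.5 = 565.75.
Sellers supply 565.75 only when they receive Ps with -289 + 6.5·Ps = 565.75, i.e. Ps = 131.5.
s = Ps − Pb = 131.5 − 98.5 = 33.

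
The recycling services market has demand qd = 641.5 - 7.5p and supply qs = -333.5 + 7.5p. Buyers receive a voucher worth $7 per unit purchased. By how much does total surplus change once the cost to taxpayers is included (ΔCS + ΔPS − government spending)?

Net change in total surplus = -$91.875

Pre-subsidy: 641.5 - 7.5p = -333.5 + 7.5p gives p* = 65, q* = 154.
With the rebate, buyers effectively pay pb = ps − 7, where ps is the price sellers receive.
Demand in terms of ps becomes qd = 641.5 − 7.5(ps − 7) = 694 - 7.5ps. Setting this equal to supply: 694 - 7.5ps = -333.5 + 7.5ps, so ps = 68.5.
Buyers pay pb = 68.5 − 7 = 61.5; q' = -333.5 + 7.5·68.5 = 180.25.
ΔCS = ½(154 + 180.25)(65 − 61.5) = 584.9375; ΔPS = ½(154 + 180.25)(68.5 − 65) = 584.9375.
Government spending = 7 × 180.25 = 1261.75.
Net change = 584.9375 + 584.9375 − 1261.75 = -91.875. The loss equals the DWL triangle ½·7·26.25.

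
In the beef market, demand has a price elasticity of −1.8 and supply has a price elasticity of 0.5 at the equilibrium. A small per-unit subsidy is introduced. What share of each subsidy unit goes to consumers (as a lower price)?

Consumer share = 5/23

For a small subsidy around the equilibrium, the benefit split depends on the relative slopes, which at a point are proportional to the elasticities.
Buyer share = εs/(εs + |εd|) = 0.5/(0.5 + 1.8) = 5/23; seller share = |εd|/(εs + |εd|) = 18/23.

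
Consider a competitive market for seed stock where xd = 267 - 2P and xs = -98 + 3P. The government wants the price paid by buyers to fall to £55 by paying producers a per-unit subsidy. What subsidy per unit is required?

At a buyer price of 55, quantity demanded is 267 − 2·55 = 157.
Sellers supply 157 only when they receive Ps with -98 + 3·Ps = 157, i.e. Ps = 85.
s = Ps − Pb = 85 − 55 = 30.

Required subsidy s = £30 per unit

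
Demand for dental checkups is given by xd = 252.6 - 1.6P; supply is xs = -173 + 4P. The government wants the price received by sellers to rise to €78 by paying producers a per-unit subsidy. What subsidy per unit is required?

At a seller price of 78, quantity supplied is -173 + 4·78 = 139.
Buyers absorb 139 only when they pay Pb with 252.6 − 1.6·Pb = 139, i.e. Pb = 71.
s = Ps − Pb = 78 − 71 = 7.

Required subsidy s = €7 per unit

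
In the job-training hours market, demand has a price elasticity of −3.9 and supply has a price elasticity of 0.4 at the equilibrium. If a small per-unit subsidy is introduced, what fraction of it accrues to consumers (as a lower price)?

Consumer share = 4/43

For a small subsidy around the equilibrium, the benefit split depends on the relative slopes, which at a point are proportional to the elasticities.
Buyer share = εs/(εs + |εd|) = 0.4/(0.4 + 3.9) = 4/43; seller share = |εd|/(εs + |εd|) = 39/43.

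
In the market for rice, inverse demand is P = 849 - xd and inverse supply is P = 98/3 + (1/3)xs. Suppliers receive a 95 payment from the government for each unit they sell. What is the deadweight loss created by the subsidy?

Pre-subsidy: 849 - x = 98/3 + (1/3)x gives x* = 612.25 and P* = 236.75.
With the subsidy, sellers receive Ps = Pb + 95 for each unit, where Pb is the price buyers pay.
On the curves, Pb = 849 - x and Ps = 98/3 + (1/3)x; the wedge Ps − Pb = 95 gives 98/3 + (1/3)x − (849 - x) = 95, so x' = 683.5.
Then Pb = 849 − 1·683.5 = 165.5 and Ps = 98/3 + (1/3)·683.5 = 260.5.
The subsidy expands output by 683.5 − 612.25 = 71.25 past the efficient level; on those units the gap between marginal cost and willingness to pay runs from 0 up to 95.
DWL = ½ × 95 × 71.25 = 3384.375.

Deadweight loss = 3384.375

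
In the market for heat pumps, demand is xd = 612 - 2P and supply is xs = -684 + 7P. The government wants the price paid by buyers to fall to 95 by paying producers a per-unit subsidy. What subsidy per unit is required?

Required subsidy s = 63 per unit

At a buyer price of 95, quantity demanded is 612 − 2·95 = 422.
Sellers supply 422 only when they receive Ps with -684 + 7·Ps = 422, i.e. Ps = 158.
s = Ps − Pb = 158 − 95 = 63.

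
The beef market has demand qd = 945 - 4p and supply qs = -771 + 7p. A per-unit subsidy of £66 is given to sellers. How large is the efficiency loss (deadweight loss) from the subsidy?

Deadweight loss = £5544

Pre-subsidy: 945 - 4p = -771 + 7p gives p* = 156, q* = 321.
With the subsidy, sellers receive ps = pb + 66 for each unit, where pb is the price buyers pay.
Supply in terms of pb becomes qs = -771 + 7(pb + 66) = -309 + 7pb. Setting this equal to demand: 945 - 4pb = -309 + 7pb, so pb = 114.
Sellers receive ps = 114 + 66 = 180; q' = 945 − 4·114 = 489.
The subsidy expands output by 489 − 321 = 168 past the efficient level; on those units the gap between marginal cost and willingness to pay runs from 0 up to 66.
DWL = ½ × 66 × 168 = 5544.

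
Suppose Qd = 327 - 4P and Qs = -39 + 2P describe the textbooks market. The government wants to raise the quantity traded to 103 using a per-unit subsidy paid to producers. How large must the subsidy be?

Required subsidy s = 15 per unit

At Q = 103, invert demand for the buyer price: Pb = (327 − 103)/4 = 56; invert supply for the seller price: Ps = (103 − (-39))/2 = 71.
The subsidy must fill the gap: s = Ps − Pb = 71 − 56 = 15.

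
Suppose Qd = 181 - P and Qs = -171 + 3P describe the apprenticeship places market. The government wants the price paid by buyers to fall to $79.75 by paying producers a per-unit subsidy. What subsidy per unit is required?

At a buyer price of 79.75, quantity demanded is 181 − 1·79.75 = 101.25.
Sellers supply 101.25 only when they receive Ps with -171 + 3·Ps = 101.25, i.e. Ps = 90.75.
s = Ps − Pb = 90.75 − 79.75 = 11.

Required subsidy s = $11 per unit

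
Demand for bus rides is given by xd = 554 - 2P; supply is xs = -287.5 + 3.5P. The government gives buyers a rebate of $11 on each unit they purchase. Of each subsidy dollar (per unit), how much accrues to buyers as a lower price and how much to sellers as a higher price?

Buyers gain $7 per unit; sellers gain $4 per unit

Pre-subsidy: 554 - 2P = -287.5 + 3.5P gives P* = 153, x* = 248.
With the rebate, buyers effectively pay Pb = Ps − 11, where Ps is the price sellers receive.
Demand in terms of Ps becomes xd = 554 − 2(Ps − 11) = 576 - 2Ps. Setting this equal to supply: 576 - 2Ps = -287.5 + 3.5Ps, so Ps = 157.
Buyers pay Pb = 157 − 11 = 146; x' = -287.5 + 3.5·157 = 262.
Buyers' price falls by P* − Pb = 153 − 146 = 7; sellers' price rises by Ps − P* = 157 − 153 = 4.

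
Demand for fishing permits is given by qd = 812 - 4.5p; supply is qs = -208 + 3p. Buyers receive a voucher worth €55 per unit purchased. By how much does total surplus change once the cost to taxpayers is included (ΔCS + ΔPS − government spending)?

Pre-subsidy: 812 - 4.5p = -208 + 3p gives p* = 136, q* = 200.
With the rebate, buyers effectively pay pb = ps − 55, where ps is the price sellers receive.
Demand in terms of ps becomes qd = 812 − 4.5(ps − 55) = 1059.5 - 4.5ps. Setting this equal to supply: 1059.5 - 4.5ps = -208 + 3ps, so ps = 169.
Buyers pay pb = 169 − 55 = 114; q' = -208 + 3·169 = 299.
ΔCS = ½(200 + 299)(136 − 114) = 5489; ΔPS = ½(200 + 299)(169 − 136) = 8233.5.
Government spending = 55 × 299 = 16445.
Net change = 5489 + 8233.5 − 16445 = -2722.5. The loss equals the DWL triangle ½·55·99.

Net change in total surplus = -€2722.5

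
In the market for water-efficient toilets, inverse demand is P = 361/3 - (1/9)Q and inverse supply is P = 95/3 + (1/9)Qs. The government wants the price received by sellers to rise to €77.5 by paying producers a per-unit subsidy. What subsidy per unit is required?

At a seller price of 77.5, quantity supplied is -285 + 9·77.5 = 412.5.
Buyers absorb 412.5 only when they pay Pb = 361/3 − (1/9)·412.5 = 74.5.
s = Ps − Pb = 77.5 − 74.5 = 3.

Required subsidy s = €3 per unit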